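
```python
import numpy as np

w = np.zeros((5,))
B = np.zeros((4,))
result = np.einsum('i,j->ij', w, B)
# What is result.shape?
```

(5, 4)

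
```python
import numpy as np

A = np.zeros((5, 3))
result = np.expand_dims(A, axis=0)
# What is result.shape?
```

(1, 5, 3)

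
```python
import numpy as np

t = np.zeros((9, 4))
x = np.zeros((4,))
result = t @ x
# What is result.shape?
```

(9,)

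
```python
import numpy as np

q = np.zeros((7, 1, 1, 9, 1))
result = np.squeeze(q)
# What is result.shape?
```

(7, 9)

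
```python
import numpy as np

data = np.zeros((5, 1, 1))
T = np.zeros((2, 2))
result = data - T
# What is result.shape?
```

(5, 2, 2)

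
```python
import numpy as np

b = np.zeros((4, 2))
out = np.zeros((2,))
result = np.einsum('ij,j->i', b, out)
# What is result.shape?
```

(4,)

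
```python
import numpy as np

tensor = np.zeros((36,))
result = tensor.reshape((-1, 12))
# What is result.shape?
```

(3, 12)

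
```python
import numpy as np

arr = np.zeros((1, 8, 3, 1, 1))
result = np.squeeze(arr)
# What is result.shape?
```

(8, 3)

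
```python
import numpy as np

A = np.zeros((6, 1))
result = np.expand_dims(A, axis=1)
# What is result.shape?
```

(6, 1, 1)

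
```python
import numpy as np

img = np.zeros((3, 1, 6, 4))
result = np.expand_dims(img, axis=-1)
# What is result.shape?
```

(3, 1, 6, 4, 1)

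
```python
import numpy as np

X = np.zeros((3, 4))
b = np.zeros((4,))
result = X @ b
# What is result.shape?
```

(3,)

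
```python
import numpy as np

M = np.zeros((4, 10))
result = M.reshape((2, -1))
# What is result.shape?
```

(2, 20)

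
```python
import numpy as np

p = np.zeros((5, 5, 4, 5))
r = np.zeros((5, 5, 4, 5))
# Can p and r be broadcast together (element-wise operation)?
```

Yes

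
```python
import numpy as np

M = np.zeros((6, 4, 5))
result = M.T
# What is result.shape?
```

(5, 4, 6)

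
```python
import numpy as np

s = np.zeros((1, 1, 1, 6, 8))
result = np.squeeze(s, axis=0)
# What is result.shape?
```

(1, 1, 6, 8)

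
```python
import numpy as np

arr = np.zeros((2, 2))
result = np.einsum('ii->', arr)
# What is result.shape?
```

()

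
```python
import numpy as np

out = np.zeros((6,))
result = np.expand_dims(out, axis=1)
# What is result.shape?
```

(6, 1)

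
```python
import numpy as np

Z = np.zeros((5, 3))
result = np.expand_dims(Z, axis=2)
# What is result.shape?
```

(5, 3, 1)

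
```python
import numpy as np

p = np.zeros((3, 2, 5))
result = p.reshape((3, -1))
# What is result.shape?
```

(3, 10)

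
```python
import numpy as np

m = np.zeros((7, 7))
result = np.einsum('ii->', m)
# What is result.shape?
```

()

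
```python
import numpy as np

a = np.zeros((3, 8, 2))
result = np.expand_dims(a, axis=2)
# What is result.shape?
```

(3, 8, 1, 2)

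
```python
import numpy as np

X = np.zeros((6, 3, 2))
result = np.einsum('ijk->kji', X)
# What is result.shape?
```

(2, 3, 6)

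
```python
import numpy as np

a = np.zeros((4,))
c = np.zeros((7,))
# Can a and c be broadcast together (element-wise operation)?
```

No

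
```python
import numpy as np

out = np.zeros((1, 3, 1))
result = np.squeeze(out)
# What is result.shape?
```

(3,)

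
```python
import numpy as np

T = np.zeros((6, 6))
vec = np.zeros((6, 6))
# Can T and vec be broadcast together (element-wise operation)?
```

Yes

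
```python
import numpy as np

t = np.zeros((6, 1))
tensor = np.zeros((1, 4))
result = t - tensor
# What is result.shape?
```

(6, 4)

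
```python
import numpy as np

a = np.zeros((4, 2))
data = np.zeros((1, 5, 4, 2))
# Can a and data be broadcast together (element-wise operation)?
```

Yes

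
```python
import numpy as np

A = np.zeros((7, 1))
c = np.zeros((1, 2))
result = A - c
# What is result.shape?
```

(7, 2)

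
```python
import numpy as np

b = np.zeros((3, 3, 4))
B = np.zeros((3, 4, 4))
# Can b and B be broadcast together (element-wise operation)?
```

No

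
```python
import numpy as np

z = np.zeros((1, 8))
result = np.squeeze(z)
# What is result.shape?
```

(8,)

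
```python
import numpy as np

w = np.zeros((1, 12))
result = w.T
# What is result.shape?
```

(12, 1)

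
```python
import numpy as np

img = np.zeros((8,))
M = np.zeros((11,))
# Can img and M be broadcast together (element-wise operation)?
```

No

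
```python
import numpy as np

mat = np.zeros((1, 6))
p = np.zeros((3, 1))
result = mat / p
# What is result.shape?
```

(3, 6)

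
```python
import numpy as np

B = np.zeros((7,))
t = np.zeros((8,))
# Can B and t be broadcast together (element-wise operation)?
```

No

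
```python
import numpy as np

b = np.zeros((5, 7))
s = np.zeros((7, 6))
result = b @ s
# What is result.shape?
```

(5, 6)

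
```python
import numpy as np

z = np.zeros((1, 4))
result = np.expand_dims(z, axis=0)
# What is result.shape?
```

(1, 1, 4)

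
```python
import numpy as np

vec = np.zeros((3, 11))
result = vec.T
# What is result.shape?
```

(11, 3)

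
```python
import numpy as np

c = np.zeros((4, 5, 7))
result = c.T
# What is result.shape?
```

(7, 5, 4)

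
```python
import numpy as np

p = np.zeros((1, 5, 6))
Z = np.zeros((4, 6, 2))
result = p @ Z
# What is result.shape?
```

(4, 5, 2)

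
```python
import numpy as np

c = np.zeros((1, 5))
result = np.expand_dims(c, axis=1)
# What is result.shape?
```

(1, 1, 5)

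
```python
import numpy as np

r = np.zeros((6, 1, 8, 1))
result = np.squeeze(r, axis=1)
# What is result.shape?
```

(6, 8, 1)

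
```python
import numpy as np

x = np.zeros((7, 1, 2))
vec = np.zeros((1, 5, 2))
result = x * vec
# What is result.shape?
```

(7, 5, 2)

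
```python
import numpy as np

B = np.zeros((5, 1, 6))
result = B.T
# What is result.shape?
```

(6, 1, 5)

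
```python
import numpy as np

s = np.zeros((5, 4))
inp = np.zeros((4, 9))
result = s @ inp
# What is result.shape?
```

(5, 9)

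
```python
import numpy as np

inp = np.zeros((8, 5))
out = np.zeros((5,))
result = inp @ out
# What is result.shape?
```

(8,)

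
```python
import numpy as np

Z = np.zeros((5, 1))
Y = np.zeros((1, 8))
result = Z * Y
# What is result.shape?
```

(5, 8)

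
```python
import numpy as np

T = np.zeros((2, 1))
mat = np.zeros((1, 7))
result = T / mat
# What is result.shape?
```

(2, 7)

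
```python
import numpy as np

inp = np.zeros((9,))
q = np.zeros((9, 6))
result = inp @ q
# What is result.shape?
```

(6,)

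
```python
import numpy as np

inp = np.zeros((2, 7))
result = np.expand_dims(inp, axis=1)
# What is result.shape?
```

(2, 1, 7)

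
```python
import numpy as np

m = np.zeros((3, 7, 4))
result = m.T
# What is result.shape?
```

(4, 7, 3)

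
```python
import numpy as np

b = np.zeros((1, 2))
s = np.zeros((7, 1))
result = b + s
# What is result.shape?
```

(7, 2)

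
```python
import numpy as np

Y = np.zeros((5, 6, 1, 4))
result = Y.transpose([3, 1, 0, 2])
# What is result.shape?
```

(4, 6, 5, 1)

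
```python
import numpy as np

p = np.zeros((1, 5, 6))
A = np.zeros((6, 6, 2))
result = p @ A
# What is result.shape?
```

(6, 5, 2)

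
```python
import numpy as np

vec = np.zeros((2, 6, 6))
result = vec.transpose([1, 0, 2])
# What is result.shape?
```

(6, 2, 6)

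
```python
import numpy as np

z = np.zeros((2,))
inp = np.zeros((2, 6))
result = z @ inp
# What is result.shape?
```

(6,)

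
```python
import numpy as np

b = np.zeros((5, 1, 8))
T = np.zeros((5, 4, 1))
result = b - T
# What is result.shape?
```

(5, 4, 8)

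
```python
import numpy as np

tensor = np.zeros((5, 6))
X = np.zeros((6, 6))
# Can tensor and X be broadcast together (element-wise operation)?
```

No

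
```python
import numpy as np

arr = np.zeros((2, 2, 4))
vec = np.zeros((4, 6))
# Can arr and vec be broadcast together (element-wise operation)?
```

No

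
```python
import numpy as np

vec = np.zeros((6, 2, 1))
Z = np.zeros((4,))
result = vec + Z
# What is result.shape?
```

(6, 2, 4)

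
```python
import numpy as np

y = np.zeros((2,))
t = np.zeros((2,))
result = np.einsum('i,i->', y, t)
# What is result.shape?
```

()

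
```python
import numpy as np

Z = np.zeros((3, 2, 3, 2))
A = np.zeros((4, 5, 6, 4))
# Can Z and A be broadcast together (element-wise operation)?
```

No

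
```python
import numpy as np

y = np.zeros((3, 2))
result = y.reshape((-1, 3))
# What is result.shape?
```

(2, 3)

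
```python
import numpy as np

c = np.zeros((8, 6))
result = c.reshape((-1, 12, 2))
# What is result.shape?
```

(2, 12, 2)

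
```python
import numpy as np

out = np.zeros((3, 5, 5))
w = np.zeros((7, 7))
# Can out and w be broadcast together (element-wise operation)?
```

No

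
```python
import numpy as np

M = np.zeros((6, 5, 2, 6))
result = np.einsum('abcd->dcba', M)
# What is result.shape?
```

(6, 2, 5, 6)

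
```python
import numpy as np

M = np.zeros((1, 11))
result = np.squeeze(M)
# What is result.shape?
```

(11,)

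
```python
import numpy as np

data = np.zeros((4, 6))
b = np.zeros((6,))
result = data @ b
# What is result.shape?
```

(4,)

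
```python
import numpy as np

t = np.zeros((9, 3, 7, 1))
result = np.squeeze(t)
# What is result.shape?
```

(9, 3, 7)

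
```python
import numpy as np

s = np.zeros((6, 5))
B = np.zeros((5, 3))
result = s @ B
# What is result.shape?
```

(6, 3)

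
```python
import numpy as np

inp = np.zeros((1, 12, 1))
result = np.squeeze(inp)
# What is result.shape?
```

(12,)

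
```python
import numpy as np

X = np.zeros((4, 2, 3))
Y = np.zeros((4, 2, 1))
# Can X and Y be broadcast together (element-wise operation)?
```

Yes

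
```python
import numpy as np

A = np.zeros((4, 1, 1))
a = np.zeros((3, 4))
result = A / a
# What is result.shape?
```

(4, 3, 4)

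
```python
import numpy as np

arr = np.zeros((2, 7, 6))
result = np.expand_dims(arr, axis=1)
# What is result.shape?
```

(2, 1, 7, 6)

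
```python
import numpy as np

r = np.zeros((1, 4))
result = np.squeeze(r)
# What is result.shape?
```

(4,)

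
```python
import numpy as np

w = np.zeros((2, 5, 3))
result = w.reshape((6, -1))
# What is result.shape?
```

(6, 5)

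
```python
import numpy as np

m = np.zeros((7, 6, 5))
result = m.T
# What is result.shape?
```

(5, 6, 7)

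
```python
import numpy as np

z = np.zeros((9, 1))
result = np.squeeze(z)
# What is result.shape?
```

(9,)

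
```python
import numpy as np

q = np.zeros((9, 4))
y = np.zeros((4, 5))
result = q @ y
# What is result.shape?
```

(9, 5)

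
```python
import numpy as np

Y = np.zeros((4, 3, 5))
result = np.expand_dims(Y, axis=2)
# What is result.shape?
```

(4, 3, 1, 5)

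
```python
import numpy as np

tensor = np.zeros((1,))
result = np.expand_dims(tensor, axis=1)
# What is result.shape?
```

(1, 1)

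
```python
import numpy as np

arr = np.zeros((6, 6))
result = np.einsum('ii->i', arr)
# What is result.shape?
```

(6,)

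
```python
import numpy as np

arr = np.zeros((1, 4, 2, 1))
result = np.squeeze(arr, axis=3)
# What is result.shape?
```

(1, 4, 2)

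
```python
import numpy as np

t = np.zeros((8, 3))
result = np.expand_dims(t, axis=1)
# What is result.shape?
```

(8, 1, 3)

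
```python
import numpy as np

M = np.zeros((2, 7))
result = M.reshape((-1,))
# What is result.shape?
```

(14,)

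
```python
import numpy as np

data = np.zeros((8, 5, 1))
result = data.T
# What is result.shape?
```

(1, 5, 8)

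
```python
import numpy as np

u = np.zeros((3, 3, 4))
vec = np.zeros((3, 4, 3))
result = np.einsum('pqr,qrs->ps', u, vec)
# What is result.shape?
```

(3, 3)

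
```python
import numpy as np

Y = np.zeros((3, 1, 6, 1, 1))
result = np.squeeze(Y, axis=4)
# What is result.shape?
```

(3, 1, 6, 1)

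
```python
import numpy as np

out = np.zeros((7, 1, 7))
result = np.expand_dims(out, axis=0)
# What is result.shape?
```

(1, 7, 1, 7)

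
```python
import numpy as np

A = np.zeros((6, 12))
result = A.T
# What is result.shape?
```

(12, 6)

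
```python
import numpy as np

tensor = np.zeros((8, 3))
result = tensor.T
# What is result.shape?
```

(3, 8)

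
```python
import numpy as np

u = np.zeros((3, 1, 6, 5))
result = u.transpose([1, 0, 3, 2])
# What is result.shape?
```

(1, 3, 5, 6)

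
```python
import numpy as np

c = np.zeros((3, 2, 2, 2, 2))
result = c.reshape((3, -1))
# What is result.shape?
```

(3, 16)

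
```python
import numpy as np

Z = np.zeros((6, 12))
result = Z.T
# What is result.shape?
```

(12, 6)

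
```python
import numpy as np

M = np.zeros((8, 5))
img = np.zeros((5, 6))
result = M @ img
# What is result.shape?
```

(8, 6)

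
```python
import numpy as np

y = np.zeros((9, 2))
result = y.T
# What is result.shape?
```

(2, 9)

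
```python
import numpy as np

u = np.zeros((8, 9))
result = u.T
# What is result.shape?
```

(9, 8)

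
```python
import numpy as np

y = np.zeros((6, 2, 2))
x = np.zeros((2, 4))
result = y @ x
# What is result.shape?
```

(6, 2, 4)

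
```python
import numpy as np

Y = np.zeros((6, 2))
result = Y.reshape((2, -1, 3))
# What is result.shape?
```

(2, 2, 3)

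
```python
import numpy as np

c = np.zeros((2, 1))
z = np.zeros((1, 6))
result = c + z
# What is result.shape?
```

(2, 6)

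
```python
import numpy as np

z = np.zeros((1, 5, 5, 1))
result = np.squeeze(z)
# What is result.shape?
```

(5, 5)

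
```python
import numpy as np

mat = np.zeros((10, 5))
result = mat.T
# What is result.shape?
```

(5, 10)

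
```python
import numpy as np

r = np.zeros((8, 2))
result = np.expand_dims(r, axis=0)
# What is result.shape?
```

(1, 8, 2)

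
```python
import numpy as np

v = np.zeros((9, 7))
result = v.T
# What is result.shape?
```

(7, 9)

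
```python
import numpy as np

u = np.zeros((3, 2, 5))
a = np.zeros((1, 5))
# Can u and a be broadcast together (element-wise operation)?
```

Yes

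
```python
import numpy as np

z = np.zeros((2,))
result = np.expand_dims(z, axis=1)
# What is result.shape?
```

(2, 1)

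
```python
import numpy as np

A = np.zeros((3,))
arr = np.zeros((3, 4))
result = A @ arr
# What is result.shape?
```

(4,)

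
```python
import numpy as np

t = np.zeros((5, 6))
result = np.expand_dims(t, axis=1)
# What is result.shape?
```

(5, 1, 6)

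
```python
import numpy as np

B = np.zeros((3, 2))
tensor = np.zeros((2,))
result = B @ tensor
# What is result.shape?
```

(3,)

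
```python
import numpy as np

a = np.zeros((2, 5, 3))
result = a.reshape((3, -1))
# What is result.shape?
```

(3, 10)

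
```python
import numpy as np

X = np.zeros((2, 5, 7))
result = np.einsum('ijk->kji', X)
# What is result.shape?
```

(7, 5, 2)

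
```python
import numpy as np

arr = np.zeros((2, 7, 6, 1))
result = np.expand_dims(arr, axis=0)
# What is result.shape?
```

(1, 2, 7, 6, 1)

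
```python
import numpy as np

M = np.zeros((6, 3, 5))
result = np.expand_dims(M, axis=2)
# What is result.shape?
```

(6, 3, 1, 5)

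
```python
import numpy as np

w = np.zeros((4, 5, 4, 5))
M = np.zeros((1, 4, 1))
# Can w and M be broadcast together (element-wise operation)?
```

Yes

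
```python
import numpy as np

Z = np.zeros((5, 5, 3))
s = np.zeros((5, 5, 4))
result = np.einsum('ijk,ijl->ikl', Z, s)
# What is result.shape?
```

(5, 3, 4)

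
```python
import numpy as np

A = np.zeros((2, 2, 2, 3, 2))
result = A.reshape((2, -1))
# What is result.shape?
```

(2, 24)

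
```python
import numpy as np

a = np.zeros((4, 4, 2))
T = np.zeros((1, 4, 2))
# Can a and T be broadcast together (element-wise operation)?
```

Yes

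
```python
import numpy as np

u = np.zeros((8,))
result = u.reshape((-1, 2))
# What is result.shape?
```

(4, 2)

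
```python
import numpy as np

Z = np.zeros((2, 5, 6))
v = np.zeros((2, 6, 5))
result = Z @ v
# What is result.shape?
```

(2, 5, 5)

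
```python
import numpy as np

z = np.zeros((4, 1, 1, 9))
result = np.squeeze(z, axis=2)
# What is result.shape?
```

(4, 1, 9)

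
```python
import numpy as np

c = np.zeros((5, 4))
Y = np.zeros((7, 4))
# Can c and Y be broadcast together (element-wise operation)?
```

No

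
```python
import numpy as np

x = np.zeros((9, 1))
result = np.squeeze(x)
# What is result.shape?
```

(9,)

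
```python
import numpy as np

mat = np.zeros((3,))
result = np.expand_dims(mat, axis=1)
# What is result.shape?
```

(3, 1)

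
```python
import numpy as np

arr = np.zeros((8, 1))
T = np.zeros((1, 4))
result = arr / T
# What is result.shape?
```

(8, 4)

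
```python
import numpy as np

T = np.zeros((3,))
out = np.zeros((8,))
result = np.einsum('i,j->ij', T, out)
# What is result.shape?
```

(3, 8)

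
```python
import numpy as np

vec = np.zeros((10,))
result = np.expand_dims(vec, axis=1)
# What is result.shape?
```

(10, 1)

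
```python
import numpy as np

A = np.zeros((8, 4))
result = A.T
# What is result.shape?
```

(4, 8)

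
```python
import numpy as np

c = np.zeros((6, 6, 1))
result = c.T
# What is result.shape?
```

(1, 6, 6)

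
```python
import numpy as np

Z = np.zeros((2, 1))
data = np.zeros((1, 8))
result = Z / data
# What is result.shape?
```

(2, 8)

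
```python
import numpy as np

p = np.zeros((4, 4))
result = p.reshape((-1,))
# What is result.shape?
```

(16,)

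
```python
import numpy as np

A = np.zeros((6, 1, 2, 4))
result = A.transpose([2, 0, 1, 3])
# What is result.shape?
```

(2, 6, 1, 4)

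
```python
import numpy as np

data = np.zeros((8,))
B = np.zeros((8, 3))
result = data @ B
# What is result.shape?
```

(3,)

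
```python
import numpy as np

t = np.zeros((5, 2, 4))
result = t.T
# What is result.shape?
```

(4, 2, 5)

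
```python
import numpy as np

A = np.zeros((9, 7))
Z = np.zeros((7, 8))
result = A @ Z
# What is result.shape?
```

(9, 8)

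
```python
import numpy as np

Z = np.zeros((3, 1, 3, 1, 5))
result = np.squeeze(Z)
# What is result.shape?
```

(3, 3, 5)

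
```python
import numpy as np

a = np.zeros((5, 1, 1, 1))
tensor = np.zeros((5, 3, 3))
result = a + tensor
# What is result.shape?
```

(5, 5, 3, 3)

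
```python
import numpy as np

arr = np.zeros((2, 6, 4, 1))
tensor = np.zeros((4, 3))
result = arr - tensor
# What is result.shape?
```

(2, 6, 4, 3)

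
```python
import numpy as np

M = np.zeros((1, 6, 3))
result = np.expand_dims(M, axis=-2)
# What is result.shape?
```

(1, 6, 1, 3)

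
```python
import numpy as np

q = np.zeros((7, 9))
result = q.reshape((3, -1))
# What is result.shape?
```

(3, 21)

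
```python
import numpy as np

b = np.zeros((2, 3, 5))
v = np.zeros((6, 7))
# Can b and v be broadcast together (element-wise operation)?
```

No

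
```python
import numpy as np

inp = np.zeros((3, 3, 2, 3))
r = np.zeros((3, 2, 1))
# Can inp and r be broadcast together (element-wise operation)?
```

Yes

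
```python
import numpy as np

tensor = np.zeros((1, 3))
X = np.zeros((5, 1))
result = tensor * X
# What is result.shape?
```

(5, 3)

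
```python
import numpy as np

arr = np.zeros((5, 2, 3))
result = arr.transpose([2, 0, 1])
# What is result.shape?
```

(3, 5, 2)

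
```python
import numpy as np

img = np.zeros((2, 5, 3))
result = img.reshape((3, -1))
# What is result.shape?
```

(3, 10)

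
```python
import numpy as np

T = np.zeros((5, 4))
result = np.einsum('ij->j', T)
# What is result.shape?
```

(4,)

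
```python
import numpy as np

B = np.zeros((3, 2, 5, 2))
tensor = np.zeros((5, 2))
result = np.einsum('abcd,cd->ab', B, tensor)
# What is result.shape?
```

(3, 2)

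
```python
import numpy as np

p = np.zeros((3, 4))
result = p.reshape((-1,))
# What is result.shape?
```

(12,)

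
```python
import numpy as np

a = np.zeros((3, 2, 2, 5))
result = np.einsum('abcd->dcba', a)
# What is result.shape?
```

(5, 2, 2, 3)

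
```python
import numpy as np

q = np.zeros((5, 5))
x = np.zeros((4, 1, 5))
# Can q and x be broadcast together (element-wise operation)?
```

Yes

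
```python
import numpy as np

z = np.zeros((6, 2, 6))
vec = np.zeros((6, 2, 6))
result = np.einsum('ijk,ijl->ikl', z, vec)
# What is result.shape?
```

(6, 6, 6)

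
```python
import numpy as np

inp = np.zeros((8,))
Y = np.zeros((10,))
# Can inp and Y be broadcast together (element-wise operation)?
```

No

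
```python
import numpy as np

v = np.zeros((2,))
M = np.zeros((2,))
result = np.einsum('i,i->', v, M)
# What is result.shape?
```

()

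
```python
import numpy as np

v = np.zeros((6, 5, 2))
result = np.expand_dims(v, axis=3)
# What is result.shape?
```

(6, 5, 2, 1)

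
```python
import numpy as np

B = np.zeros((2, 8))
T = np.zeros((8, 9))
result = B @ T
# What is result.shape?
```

(2, 9)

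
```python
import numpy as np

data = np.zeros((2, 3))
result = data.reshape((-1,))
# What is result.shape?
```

(6,)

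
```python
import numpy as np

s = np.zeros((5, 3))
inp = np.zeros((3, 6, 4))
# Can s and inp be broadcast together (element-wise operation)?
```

No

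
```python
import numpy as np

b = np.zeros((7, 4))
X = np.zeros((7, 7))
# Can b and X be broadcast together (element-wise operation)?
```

No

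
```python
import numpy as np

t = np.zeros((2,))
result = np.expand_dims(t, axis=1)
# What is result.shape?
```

(2, 1)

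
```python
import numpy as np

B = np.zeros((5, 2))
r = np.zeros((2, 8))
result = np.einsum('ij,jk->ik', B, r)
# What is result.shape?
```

(5, 8)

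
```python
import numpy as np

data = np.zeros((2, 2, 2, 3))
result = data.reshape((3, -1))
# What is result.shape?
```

(3, 8)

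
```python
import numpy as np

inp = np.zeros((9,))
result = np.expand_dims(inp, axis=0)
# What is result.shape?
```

(1, 9)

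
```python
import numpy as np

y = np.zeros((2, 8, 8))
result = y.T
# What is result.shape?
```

(8, 8, 2)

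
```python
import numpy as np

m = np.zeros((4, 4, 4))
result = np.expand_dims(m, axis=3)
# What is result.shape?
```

(4, 4, 4, 1)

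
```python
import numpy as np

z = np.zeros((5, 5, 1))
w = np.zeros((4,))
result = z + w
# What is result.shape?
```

(5, 5, 4)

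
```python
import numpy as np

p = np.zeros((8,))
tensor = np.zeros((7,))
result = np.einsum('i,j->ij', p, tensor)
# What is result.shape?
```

(8, 7)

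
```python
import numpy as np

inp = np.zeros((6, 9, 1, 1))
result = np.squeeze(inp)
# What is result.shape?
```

(6, 9)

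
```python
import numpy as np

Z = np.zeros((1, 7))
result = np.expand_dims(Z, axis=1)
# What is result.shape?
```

(1, 1, 7)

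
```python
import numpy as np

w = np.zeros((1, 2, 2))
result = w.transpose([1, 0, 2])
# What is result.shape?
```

(2, 1, 2)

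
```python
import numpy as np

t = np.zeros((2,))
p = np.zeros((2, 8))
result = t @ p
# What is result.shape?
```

(8,)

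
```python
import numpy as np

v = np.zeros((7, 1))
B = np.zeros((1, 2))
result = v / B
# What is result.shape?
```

(7, 2)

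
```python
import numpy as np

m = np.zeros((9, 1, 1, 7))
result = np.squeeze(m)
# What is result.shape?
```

(9, 7)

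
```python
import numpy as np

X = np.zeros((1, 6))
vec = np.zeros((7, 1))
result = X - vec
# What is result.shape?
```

(7, 6)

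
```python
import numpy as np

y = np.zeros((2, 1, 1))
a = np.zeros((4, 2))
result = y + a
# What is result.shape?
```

(2, 4, 2)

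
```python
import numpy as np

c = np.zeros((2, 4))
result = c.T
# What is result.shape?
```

(4, 2)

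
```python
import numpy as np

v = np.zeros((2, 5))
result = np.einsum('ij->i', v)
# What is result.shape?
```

(2,)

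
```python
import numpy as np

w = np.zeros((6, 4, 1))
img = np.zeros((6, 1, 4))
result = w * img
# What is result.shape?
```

(6, 4, 4)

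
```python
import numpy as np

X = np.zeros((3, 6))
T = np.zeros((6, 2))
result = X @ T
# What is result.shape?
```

(3, 2)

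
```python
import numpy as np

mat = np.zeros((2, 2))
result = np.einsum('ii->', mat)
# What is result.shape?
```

()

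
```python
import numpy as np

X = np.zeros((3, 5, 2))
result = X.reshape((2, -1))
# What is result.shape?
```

(2, 15)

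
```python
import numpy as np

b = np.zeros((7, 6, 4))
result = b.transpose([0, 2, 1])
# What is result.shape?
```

(7, 4, 6)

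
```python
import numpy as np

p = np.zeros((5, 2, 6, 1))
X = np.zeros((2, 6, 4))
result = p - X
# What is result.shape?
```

(5, 2, 6, 4)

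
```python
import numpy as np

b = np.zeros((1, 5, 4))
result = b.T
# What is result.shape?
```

(4, 5, 1)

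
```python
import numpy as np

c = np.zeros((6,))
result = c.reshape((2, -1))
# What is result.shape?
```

(2, 3)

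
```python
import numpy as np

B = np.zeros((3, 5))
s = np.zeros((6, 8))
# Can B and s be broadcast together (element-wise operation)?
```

No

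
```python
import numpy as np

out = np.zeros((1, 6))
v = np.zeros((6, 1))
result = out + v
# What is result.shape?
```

(6, 6)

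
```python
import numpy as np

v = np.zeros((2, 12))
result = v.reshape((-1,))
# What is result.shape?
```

(24,)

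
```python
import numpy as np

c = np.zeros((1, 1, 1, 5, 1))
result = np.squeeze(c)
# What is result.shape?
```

(5,)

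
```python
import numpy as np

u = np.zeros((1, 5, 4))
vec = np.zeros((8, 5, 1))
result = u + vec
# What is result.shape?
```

(8, 5, 4)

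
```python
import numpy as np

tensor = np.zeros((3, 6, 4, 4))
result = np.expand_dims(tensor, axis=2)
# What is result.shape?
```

(3, 6, 1, 4, 4)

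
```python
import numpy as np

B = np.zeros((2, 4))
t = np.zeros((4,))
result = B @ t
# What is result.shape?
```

(2,)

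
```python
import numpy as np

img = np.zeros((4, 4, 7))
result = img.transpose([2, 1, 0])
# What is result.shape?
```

(7, 4, 4)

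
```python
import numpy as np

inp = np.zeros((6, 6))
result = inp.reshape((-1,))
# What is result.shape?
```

(36,)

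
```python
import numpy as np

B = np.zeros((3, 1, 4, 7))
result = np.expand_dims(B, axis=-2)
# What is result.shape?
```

(3, 1, 4, 1, 7)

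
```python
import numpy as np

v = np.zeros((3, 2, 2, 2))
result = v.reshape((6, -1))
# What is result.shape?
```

(6, 4)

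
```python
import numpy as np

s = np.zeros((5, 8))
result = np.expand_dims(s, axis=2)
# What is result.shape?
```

(5, 8, 1)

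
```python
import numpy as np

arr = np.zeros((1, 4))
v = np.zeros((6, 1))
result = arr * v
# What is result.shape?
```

(6, 4)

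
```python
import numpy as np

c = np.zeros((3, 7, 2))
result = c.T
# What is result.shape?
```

(2, 7, 3)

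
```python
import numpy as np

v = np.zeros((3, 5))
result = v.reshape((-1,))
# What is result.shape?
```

(15,)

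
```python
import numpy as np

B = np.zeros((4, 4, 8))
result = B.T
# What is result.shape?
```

(8, 4, 4)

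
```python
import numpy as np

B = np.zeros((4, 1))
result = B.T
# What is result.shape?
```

(1, 4)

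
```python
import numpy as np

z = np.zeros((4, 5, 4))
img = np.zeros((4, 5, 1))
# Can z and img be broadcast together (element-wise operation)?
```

Yes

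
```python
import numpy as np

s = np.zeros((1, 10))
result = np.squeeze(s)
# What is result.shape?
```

(10,)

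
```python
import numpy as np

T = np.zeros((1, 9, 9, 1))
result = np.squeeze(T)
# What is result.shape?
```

(9, 9)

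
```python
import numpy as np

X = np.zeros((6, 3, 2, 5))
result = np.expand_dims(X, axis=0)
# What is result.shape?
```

(1, 6, 3, 2, 5)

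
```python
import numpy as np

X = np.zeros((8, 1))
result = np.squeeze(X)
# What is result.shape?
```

(8,)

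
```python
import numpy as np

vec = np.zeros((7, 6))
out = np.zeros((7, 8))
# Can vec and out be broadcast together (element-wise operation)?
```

No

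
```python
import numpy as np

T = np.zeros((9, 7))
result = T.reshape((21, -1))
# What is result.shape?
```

(21, 3)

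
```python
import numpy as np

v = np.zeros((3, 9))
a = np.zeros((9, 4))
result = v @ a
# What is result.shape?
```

(3, 4)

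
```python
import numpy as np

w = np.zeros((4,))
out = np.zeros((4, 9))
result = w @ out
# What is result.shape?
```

(9,)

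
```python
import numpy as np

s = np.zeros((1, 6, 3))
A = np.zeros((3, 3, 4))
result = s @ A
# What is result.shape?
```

(3, 6, 4)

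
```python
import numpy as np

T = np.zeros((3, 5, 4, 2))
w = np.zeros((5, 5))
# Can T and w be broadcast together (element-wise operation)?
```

No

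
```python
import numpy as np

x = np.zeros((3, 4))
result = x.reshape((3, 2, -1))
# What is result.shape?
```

(3, 2, 2)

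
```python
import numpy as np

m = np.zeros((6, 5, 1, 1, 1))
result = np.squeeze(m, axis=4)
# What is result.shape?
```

(6, 5, 1, 1)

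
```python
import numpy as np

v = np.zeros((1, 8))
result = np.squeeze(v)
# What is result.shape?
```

(8,)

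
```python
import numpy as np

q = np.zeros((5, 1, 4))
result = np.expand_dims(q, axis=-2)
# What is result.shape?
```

(5, 1, 1, 4)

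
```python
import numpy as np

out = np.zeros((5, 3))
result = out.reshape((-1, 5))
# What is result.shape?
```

(3, 5)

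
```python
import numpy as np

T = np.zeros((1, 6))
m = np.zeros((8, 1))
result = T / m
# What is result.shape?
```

(8, 6)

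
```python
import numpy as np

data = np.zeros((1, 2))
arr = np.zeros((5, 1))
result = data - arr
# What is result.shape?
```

(5, 2)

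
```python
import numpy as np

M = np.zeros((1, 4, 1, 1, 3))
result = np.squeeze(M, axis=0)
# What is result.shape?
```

(4, 1, 1, 3)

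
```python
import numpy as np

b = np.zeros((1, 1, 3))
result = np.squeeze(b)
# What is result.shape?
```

(3,)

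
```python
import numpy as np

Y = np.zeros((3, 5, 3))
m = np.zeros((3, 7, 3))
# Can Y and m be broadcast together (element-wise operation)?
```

No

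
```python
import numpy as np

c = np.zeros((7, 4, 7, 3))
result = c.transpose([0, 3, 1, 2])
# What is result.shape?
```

(7, 3, 4, 7)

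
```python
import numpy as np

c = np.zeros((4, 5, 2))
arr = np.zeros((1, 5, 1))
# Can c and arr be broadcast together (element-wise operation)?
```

Yes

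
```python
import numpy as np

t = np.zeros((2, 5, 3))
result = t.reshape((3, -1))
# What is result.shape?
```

(3, 10)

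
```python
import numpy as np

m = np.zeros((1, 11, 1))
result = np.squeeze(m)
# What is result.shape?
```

(11,)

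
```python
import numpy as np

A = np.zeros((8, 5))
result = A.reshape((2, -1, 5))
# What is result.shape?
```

(2, 4, 5)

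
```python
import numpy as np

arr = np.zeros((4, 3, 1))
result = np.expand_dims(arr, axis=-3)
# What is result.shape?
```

(4, 1, 3, 1)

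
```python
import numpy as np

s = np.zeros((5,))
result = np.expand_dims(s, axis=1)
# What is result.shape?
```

(5, 1)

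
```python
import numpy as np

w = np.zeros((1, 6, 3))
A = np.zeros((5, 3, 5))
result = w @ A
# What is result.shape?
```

(5, 6, 5)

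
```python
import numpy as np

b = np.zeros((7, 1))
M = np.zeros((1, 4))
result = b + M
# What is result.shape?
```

(7, 4)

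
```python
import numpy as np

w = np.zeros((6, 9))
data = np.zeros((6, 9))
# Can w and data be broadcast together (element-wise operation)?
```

Yes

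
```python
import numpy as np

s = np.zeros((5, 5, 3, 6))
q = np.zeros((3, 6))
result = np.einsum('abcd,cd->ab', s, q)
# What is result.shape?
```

(5, 5)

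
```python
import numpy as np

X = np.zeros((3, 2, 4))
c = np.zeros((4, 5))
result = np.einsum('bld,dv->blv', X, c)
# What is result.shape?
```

(3, 2, 5)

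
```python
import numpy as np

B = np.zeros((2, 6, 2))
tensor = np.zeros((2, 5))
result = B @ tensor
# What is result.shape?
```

(2, 6, 5)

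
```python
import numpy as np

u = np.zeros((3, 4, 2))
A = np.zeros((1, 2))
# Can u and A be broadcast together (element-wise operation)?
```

Yes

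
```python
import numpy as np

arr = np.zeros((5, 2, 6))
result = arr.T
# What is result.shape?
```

(6, 2, 5)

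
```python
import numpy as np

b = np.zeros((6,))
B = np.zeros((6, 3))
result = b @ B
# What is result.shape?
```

(3,)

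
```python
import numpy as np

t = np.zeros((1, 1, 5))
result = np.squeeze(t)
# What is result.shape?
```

(5,)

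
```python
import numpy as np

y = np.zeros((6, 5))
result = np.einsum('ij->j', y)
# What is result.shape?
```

(5,)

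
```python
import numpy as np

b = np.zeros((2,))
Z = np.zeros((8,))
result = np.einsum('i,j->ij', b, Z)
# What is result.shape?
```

(2, 8)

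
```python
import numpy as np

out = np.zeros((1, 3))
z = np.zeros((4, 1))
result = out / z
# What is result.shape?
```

(4, 3)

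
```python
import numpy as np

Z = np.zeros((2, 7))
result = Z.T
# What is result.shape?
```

(7, 2)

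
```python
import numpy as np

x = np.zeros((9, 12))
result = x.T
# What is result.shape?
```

(12, 9)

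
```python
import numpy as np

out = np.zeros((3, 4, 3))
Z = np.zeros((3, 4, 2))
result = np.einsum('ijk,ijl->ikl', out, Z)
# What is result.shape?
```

(3, 3, 2)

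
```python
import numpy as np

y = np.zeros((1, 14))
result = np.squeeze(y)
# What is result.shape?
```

(14,)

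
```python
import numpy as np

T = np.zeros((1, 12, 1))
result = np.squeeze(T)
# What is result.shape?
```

(12,)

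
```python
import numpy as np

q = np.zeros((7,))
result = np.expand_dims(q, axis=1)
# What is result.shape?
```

(7, 1)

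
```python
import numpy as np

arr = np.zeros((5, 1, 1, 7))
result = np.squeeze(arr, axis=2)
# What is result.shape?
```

(5, 1, 7)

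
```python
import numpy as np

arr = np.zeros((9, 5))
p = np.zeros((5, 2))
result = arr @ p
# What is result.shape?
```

(9, 2)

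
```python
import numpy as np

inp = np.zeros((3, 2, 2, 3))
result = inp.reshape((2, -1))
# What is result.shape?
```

(2, 18)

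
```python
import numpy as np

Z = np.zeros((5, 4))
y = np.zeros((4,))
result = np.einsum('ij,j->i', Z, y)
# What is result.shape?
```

(5,)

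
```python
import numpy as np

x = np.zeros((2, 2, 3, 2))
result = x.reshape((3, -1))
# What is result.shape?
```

(3, 8)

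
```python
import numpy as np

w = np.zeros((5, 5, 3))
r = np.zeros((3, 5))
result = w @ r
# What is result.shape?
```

(5, 5, 5)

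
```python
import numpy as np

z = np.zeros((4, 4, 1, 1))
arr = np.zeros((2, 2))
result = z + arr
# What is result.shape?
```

(4, 4, 2, 2)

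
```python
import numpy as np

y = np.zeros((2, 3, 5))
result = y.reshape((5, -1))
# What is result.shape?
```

(5, 6)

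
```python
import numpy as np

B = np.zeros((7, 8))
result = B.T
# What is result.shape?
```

(8, 7)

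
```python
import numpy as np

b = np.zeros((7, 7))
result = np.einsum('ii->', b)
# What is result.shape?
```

()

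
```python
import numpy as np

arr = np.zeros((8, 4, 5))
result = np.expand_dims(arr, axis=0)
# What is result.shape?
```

(1, 8, 4, 5)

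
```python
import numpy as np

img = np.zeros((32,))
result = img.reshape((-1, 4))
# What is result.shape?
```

(8, 4)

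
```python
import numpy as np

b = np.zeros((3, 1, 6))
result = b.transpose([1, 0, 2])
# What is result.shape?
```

(1, 3, 6)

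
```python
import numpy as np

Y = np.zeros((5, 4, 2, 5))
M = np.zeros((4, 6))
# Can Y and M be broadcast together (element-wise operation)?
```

No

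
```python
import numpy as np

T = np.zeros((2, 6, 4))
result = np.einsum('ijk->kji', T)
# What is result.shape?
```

(4, 6, 2)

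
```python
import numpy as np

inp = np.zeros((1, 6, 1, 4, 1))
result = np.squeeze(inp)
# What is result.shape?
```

(6, 4)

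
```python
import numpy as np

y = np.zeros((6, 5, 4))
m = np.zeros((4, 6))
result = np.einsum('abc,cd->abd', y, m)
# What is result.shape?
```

(6, 5, 6)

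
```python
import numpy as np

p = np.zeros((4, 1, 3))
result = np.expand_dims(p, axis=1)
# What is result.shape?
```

(4, 1, 1, 3)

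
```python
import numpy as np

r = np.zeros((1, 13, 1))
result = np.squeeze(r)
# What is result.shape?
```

(13,)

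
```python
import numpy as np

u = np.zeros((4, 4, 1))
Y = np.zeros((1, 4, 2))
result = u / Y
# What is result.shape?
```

(4, 4, 2)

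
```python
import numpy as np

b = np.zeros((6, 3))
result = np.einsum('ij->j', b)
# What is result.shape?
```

(3,)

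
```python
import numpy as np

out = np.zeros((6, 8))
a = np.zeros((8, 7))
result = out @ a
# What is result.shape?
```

(6, 7)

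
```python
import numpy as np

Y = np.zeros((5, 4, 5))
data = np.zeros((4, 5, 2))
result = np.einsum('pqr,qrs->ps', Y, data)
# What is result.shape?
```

(5, 2)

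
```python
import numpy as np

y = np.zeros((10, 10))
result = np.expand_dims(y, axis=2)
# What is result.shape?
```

(10, 10, 1)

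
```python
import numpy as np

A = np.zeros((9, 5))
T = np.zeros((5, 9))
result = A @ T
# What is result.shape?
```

(9, 9)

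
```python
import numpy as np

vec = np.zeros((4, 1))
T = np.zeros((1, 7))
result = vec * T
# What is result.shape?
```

(4, 7)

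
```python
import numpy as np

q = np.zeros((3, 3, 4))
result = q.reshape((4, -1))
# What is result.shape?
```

(4, 9)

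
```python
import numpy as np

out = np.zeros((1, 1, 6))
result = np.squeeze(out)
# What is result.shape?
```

(6,)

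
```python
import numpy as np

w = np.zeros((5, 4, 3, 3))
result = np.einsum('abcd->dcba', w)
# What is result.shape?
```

(3, 3, 4, 5)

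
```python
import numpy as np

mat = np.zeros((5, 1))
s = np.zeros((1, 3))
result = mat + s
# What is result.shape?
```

(5, 3)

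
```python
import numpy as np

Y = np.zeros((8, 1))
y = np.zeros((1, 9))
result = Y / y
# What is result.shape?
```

(8, 9)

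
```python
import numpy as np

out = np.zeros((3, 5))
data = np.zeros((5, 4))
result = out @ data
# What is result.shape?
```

(3, 4)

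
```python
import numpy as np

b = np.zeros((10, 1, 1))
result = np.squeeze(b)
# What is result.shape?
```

(10,)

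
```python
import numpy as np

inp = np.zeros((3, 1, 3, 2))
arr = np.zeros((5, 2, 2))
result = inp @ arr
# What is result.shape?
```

(3, 5, 3, 2)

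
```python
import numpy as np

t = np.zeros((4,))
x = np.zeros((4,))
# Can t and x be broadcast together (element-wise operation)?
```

Yes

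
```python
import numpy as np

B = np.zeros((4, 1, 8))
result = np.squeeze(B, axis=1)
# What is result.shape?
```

(4, 8)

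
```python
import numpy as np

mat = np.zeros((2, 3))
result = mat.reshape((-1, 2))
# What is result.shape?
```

(3, 2)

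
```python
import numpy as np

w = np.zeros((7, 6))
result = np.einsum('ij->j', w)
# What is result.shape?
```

(6,)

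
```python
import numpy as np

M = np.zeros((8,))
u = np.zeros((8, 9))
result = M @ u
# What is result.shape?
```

(9,)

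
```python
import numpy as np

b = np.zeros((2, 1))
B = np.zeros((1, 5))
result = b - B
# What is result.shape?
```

(2, 5)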